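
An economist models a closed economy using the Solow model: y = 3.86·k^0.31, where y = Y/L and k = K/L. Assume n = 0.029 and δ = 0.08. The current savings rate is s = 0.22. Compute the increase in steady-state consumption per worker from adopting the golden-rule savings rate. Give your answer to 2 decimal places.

Break-even investment rate: n + δ = 0.029 + 0.08 = 0.109.
Current steady state (s = 0.22): k* = (0.22·3.86/0.109)^(1/0.69) ≈ 19.5952, y* = 3.86·19.5952^0.31 ≈ 9.7085, c* = (1−0.22)·9.7085 ≈ 7.5727.
Maximizing c = f(k) − (n+δ)·k gives f'(k) = n+δ, i.e. 0.31·3.86·k^(0.31−1) = 0.109, so k_gold = (0.31·3.86/0.109)^(1/0.69) ≈ 32.2110.
y_gold = 3.86·32.2110^0.31 ≈ 11.3258, c_gold = y_gold − 0.109·k_gold ≈ 7.8148.
Gain: Δc = 7.8148 − 7.5727 ≈ 0.2421.

Δc ≈ 0.24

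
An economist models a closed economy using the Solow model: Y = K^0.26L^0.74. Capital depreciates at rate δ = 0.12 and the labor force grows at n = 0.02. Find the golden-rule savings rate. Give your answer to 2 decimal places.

s_gold = 0.26

Capital per worker breaks even when investment replaces (n + δ)·k; here n + δ = 0.14.
At the golden rule MPK = n+δ, and in any Cobb-Douglas steady state s = (n+δ)·k/y = MPK·k/y = capital's share 0.26.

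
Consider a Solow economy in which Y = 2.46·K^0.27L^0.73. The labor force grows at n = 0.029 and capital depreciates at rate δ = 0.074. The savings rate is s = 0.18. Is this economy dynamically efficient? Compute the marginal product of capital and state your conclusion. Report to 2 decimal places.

The effective depreciation rate is n + δ = 0.029 + 0.074 = 0.103.
Steady-state k*: s·A·k^0.27 = 0.103·k gives k* = (0.18·2.46/0.103)^(1/0.73) ≈ 7.3728.
MPK = 0.27·2.46·7.3728^(-0.73) ≈ 0.1545.
MPK > n+δ = 0.103, so the economy is dynamically efficient (under-saving).

dynamically efficient; MPK ≈ 0.15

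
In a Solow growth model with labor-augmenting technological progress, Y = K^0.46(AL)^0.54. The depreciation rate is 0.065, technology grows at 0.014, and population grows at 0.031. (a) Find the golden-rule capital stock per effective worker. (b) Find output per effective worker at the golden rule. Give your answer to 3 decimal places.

Break-even investment rate: n + g + δ = 0.031 + 0.014 + 0.065 = 0.11.
Maximizing c = f(k) − (n+g+δ)·k gives f'(k) = n+g+δ, i.e. 0.46·k^(0.46−1) = 0.11, so k_gold = (0.46/0.11)^(1/0.54) ≈ 14.1474.
y_gold = 14.1474^0.46 ≈ 3.3831.

(a) k_gold ≈ 14.147; (b) y_gold ≈ 3.383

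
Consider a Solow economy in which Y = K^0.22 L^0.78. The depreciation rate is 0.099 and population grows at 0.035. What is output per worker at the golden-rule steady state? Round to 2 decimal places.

y_gold ≈ 1.15

The effective depreciation rate is n + δ = 0.035 + 0.099 = 0.134.
At the golden rule the marginal product of capital equals n+δ: 0.22·k^(0.22−1) = 0.134. Solving, k_gold = (0.22/0.134)^(1/0.78) ≈ 1.8882.
Output: y_gold = k_gold^0.22 = 1.8882^0.22 ≈ 1.1501.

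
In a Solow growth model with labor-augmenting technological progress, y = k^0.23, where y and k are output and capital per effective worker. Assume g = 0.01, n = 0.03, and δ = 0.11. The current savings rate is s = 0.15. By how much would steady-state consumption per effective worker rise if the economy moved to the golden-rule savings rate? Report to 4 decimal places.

Δc ≈ 0.0249

Break-even investment rate: n + g + δ = 0.03 + 0.01 + 0.11 = 0.15.
Current steady state (s = 0.15): k* = (0.15/0.15)^(1/0.77) ≈ 1.0000, y* = 1.0000^0.23 ≈ 1.0000, c* = (1−0.15)·1.0000 ≈ 0.8500.
At the golden rule the marginal product of capital equals n+g+δ: 0.23·k^(0.23−1) = 0.15. Solving, k_gold = (0.23/0.15)^(1/0.77) ≈ 1.7422.
y_gold = 1.7422^0.23 ≈ 1.1362, c_gold = y_gold − 0.15·k_gold ≈ 0.8749.
Gain: Δc = 0.8749 − 0.8500 ≈ 0.0249.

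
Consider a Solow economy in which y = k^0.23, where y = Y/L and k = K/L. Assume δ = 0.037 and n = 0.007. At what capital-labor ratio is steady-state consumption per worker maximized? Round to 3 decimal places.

k_gold ≈ 8.567

Capital per worker breaks even when investment replaces (n + δ)·k; here n + δ = 0.044.
Maximizing c = f(k) − (n+δ)·k gives f'(k) = n+δ, i.e. 0.23·k^(0.23−1) = 0.044, so k_gold = (0.23/0.044)^(1/0.77) ≈ 8.5669.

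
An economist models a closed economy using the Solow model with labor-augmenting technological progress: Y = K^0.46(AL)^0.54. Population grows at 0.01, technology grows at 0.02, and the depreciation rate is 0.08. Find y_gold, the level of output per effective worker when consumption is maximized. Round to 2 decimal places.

y_gold ≈ 3.38

n + g + δ = 0.01 + 0.02 + 0.08 = 0.11.
At the golden rule the marginal product of capital equals n+g+δ: 0.46·k^(0.46−1) = 0.11. Solving, k_gold = (0.46/0.11)^(1/0.54) ≈ 14.1474.
Output: y_gold = k_gold^0.46 = 14.1474^0.46 ≈ 3.3831.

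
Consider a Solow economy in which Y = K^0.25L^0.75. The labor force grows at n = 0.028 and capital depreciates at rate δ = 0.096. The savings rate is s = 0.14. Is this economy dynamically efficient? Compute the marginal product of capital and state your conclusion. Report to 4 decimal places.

Capital per worker breaks even when investment replaces (n + δ)·k; here n + δ = 0.124.
Steady-state k*: s·k^0.25 = 0.124·k gives k* = (0.14/0.124)^(1/0.75) ≈ 1.1756.
MPK = 0.25·1.1756^(-0.75) ≈ 0.2214.
MPK > n+δ = 0.124, so the economy is dynamically efficient (under-saving).

dynamically efficient; MPK ≈ 0.2214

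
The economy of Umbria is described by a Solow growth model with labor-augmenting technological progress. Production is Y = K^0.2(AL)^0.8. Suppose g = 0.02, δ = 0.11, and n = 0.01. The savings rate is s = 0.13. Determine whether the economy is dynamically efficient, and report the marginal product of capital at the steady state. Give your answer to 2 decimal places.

dynamically efficient; MPK ≈ 0.22

The effective depreciation rate is n + g + δ = 0.01 + 0.02 + 0.11 = 0.14.
Steady-state k*: s·k^0.2 = 0.14·k gives k* = (0.13/0.14)^(1/0.8) ≈ 0.9115.
MPK = 0.2·0.9115^(-0.8) ≈ 0.2154.
MPK > n+g+δ = 0.14, so the economy is dynamically efficient (under-saving).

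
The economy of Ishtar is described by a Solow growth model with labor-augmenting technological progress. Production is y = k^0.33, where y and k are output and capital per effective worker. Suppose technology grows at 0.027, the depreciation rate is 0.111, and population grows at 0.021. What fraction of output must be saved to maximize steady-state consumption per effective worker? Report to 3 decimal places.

n + g + δ = 0.021 + 0.027 + 0.111 = 0.159.
At the golden rule MPK = n+g+δ, and in any Cobb-Douglas steady state s = (n+g+δ)·k/y = MPK·k/y = capital's share 0.33.

s_gold = 0.330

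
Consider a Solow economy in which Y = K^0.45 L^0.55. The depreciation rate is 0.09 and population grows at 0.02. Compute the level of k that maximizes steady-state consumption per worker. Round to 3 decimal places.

The effective depreciation rate is n + δ = 0.02 + 0.09 = 0.11.
Setting f'(k) = n+δ gives 0.45·k^(0.45−1) = 0.11, hence k_gold = (0.45/0.11)^(1/0.55) ≈ 12.9539.

k_gold ≈ 12.954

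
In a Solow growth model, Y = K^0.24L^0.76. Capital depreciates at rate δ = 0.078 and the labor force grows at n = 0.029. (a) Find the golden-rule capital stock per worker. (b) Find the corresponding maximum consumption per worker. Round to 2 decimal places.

The effective depreciation rate is n + δ = 0.029 + 0.078 = 0.107.
Setting f'(k) = n+δ gives 0.24·k^(0.24−1) = 0.107, hence k_gold = (0.24/0.107)^(1/0.76) ≈ 2.8948.
y_gold = 2.8948^0.24 ≈ 1.2906; c_gold = y_gold − 0.107·k_gold ≈ 0.9808.

(a) k_gold ≈ 2.89; (b) c_gold ≈ 0.98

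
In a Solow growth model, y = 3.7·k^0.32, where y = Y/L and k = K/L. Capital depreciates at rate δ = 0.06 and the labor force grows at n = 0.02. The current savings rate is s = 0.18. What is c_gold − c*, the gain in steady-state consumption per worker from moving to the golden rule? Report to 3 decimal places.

Δc ≈ 0.717

Capital per worker breaks even when investment replaces (n + δ)·k; here n + δ = 0.08.
Current steady state (s = 0.18): k* = (0.18·3.7/0.08)^(1/0.68) ≈ 22.5687, y* = 3.7·22.5687^0.32 ≈ 10.0305, c* = (1−0.18)·10.0305 ≈ 8.2250.
Setting f'(k) = n+δ gives 0.32·3.7·k^(0.32−1) = 0.08, hence k_gold = (0.32·3.7/0.08)^(1/0.68) ≈ 52.5985.
y_gold = 3.7·52.5985^0.32 ≈ 13.1496, c_gold = y_gold − 0.08·k_gold ≈ 8.9417.
Gain: Δc = 8.9417 − 8.2250 ≈ 0.7167.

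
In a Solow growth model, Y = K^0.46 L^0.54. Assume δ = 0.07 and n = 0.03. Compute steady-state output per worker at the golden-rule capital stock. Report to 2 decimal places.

Capital per worker breaks even when investment replaces (n + δ)·k; here n + δ = 0.1.
Golden rule sets MPK = n+δ: 0.46·k^(0.46−1) = 0.1, so k_gold = (0.46/0.1)^(1/0.54) ≈ 16.8783.
Output: y_gold = k_gold^0.46 = 16.8783^0.46 ≈ 3.6692.

y_gold ≈ 3.67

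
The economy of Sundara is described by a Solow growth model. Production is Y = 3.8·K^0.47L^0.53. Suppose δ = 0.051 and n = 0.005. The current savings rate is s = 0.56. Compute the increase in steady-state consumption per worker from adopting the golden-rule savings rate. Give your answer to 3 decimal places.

Δc ≈ 1.314

Break-even investment rate: n + δ = 0.005 + 0.051 = 0.056.
Current steady state (s = 0.56): k* = (0.56·3.8/0.056)^(1/0.53) ≈ 956.5854, y* = 3.8·956.5854^0.47 ≈ 95.6585, c* = (1−0.56)·95.6585 ≈ 42.0898.
Maximizing c = f(k) − (n+δ)·k gives f'(k) = n+δ, i.e. 0.47·3.8·k^(0.47−1) = 0.056, so k_gold = (0.47·3.8/0.056)^(1/0.53) ≈ 687.3175.
y_gold = 3.8·687.3175^0.47 ≈ 81.8932, c_gold = y_gold − 0.056·k_gold ≈ 43.4034.
Gain: Δc = 43.4034 − 42.0898 ≈ 1.3136.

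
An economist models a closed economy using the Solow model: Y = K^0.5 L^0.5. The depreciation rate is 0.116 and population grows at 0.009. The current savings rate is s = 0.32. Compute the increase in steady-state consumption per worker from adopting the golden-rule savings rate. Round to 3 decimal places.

n + δ = 0.009 + 0.116 = 0.125.
Current steady state (s = 0.32): k* = (0.32/0.125)^(1/0.5) ≈ 6.5536, y* = 6.5536^0.5 ≈ 2.5600, c* = (1−0.32)·2.5600 ≈ 1.7408.
Golden rule sets MPK = n+δ: 0.5·k^(0.5−1) = 0.125, so k_gold = (0.5/0.125)^(1/0.5) ≈ 16.0000.
y_gold = 16.0000^0.5 ≈ 4.0000, c_gold = y_gold − 0.125·k_gold ≈ 2.0000.
Gain: Δc = 2.0000 − 1.7408 ≈ 0.2592.

Δc ≈ 0.259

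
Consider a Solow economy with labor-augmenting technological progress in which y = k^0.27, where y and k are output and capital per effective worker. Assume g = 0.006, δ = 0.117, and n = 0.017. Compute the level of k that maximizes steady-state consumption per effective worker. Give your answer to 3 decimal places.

Break-even investment rate: n + g + δ = 0.017 + 0.006 + 0.117 = 0.14.
At the golden rule the marginal product of capital equals n+g+δ: 0.27·k^(0.27−1) = 0.14. Solving, k_gold = (0.27/0.14)^(1/0.73) ≈ 2.4589.

k_gold ≈ 2.459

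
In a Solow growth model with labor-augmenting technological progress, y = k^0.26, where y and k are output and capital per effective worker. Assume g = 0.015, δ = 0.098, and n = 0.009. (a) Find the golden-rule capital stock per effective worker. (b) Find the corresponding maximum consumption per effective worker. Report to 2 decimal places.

The effective depreciation rate is n + g + δ = 0.009 + 0.015 + 0.098 = 0.122.
Setting f'(k) = n+g+δ gives 0.26·k^(0.26−1) = 0.122, hence k_gold = (0.26/0.122)^(1/0.74) ≈ 2.7802.
y_gold = 2.7802^0.26 ≈ 1.3045; c_gold = y_gold − 0.122·k_gold ≈ 0.9654.

(a) k_gold ≈ 2.78; (b) c_gold ≈ 0.97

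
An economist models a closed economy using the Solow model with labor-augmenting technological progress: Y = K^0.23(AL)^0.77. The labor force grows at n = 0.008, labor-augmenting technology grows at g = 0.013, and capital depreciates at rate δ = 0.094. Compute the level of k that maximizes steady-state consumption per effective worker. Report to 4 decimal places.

Break-even investment rate: n + g + δ = 0.008 + 0.013 + 0.094 = 0.115.
At the golden rule the marginal product of capital equals n+g+δ: 0.23·k^(0.23−1) = 0.115. Solving, k_gold = (0.23/0.115)^(1/0.77) ≈ 2.4601.

k_gold ≈ 2.4601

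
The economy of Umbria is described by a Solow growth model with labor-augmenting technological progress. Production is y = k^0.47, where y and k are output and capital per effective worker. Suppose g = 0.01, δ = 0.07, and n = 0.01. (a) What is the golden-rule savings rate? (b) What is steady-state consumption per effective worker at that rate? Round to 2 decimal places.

(a) s_gold = 0.47; (b) c_gold ≈ 2.30

Break-even investment rate: n + g + δ = 0.01 + 0.01 + 0.07 = 0.09.
For Cobb-Douglas, s_gold equals capital's share: s_gold = 0.47.
Maximizing c = f(k) − (n+g+δ)·k gives f'(k) = n+g+δ, i.e. 0.47·k^(0.47−1) = 0.09, so k_gold = (0.47/0.09)^(1/0.53) ≈ 22.6175.
y_gold = 22.6175^0.47 ≈ 4.3310; c_gold = (1−0.47)·y_gold ≈ 2.2954.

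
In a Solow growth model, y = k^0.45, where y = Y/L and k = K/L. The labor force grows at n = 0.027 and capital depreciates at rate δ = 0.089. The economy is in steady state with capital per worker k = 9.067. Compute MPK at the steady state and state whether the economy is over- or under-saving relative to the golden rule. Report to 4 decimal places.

Capital per worker breaks even when investment replaces (n + δ)·k; here n + δ = 0.116.
MPK = 0.45·k^(0.45−1) = 0.45·9.067^(-0.55) ≈ 0.1338.
MPK > 0.116, so the economy is dynamically efficient (under-saving).

under-saving; MPK ≈ 0.1338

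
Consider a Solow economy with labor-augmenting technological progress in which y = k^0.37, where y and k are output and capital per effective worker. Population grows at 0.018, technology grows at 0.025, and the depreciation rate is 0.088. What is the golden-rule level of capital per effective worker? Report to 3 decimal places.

k_gold ≈ 5.197

The effective depreciation rate is n + g + δ = 0.018 + 0.025 + 0.088 = 0.131.
Golden rule sets MPK = n+g+δ: 0.37·k^(0.37−1) = 0.131, so k_gold = (0.37/0.131)^(1/0.63) ≈ 5.1971.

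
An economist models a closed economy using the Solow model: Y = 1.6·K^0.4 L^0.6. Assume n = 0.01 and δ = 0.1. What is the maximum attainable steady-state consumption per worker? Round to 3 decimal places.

c_gold ≈ 3.105

The effective depreciation rate is n + δ = 0.01 + 0.1 = 0.11.
Maximizing c = f(k) − (n+δ)·k gives f'(k) = n+δ, i.e. 0.4·1.6·k^(0.4−1) = 0.11, so k_gold = (0.4·1.6/0.11)^(1/0.6) ≈ 18.8211.
y_gold = 1.6·18.8211^0.4 ≈ 5.1758.
c_gold = y_gold − (n+δ)·k_gold = 5.1758 − 0.11·18.8211 ≈ 3.1055.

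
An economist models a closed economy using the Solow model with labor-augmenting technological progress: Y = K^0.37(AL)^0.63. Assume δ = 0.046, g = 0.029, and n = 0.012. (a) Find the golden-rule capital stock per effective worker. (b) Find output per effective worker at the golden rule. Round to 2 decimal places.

(a) k_gold ≈ 9.95; (b) y_gold ≈ 2.34

The effective depreciation rate is n + g + δ = 0.012 + 0.029 + 0.046 = 0.087.
At the golden rule the marginal product of capital equals n+g+δ: 0.37·k^(0.37−1) = 0.087. Solving, k_gold = (0.37/0.087)^(1/0.63) ≈ 9.9520.
y_gold = 9.9520^0.37 ≈ 2.3401.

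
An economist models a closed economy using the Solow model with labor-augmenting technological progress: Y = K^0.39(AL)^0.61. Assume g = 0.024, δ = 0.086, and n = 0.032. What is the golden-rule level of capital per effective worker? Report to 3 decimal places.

k_gold ≈ 5.240

The effective depreciation rate is n + g + δ = 0.032 + 0.024 + 0.086 = 0.142.
At the golden rule the marginal product of capital equals n+g+δ: 0.39·k^(0.39−1) = 0.142. Solving, k_gold = (0.39/0.142)^(1/0.61) ≈ 5.2397.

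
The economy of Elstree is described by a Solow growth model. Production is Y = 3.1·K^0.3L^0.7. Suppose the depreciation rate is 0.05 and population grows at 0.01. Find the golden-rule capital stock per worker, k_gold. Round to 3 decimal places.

k_gold ≈ 50.173

The effective depreciation rate is n + δ = 0.01 + 0.05 = 0.06.
Maximizing c = f(k) − (n+δ)·k gives f'(k) = n+δ, i.e. 0.3·3.1·k^(0.3−1) = 0.06, so k_gold = (0.3·3.1/0.06)^(1/0.7) ≈ 50.1734.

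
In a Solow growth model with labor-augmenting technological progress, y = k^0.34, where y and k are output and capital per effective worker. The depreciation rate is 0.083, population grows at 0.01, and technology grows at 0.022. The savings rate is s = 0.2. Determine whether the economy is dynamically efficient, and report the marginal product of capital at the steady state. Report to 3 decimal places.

Capital per effective worker breaks even when investment replaces (n + g + δ)·k; here n + g + δ = 0.115.
Steady-state k*: s·k^0.34 = 0.115·k gives k* = (0.2/0.115)^(1/0.66) ≈ 2.3128.
MPK = 0.34·2.3128^(-0.66) ≈ 0.1955.
MPK > n+g+δ = 0.115, so the economy is dynamically efficient (under-saving).

dynamically efficient; MPK ≈ 0.196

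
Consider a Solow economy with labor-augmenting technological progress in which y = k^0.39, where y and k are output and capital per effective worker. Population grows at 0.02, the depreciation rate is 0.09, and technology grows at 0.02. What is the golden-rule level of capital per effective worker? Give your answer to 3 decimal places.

k_gold ≈ 6.056

Capital per effective worker breaks even when investment replaces (n + g + δ)·k; here n + g + δ = 0.13.
Golden rule sets MPK = n+g+δ: 0.39·k^(0.39−1) = 0.13, so k_gold = (0.39/0.13)^(1/0.61) ≈ 6.0557.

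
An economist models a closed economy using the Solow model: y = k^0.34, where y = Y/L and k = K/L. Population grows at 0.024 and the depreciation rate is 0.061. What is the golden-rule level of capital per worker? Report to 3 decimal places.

k_gold ≈ 8.170

The effective depreciation rate is n + δ = 0.024 + 0.061 = 0.085.
Setting f'(k) = n+δ gives 0.34·k^(0.34−1) = 0.085, hence k_gold = (0.34/0.085)^(1/0.66) ≈ 8.1698.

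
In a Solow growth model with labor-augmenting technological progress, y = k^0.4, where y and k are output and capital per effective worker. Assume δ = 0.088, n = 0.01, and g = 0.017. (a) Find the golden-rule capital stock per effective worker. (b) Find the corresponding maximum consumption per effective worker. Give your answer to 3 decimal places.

Break-even investment rate: n + g + δ = 0.01 + 0.017 + 0.088 = 0.115.
Golden rule sets MPK = n+g+δ: 0.4·k^(0.4−1) = 0.115, so k_gold = (0.4/0.115)^(1/0.6) ≈ 7.9849.
y_gold = 7.9849^0.4 ≈ 2.2957; c_gold = y_gold − 0.115·k_gold ≈ 1.3774.

(a) k_gold ≈ 7.985; (b) c_gold ≈ 1.377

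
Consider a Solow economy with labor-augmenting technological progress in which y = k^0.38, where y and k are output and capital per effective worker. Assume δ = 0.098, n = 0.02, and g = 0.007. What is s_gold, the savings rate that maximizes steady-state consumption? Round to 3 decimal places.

n + g + δ = 0.02 + 0.007 + 0.098 = 0.125.
At the golden rule MPK = n+g+δ, and in any Cobb-Douglas steady state s = (n+g+δ)·k/y = MPK·k/y = capital's share 0.38.

s_gold = 0.380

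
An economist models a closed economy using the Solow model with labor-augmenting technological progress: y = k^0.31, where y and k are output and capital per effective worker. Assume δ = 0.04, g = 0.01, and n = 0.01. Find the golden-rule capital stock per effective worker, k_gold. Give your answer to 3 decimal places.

The effective depreciation rate is n + g + δ = 0.01 + 0.01 + 0.04 = 0.06.
Golden rule sets MPK = n+g+δ: 0.31·k^(0.31−1) = 0.06, so k_gold = (0.31/0.06)^(1/0.69) ≈ 10.8053.

k_gold ≈ 10.805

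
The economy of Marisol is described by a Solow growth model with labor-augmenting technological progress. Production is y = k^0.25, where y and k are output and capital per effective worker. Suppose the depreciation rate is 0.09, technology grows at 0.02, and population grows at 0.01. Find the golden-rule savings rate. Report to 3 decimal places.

Capital per effective worker breaks even when investment replaces (n + g + δ)·k; here n + g + δ = 0.12.
At the golden rule MPK = n+g+δ, and in any Cobb-Douglas steady state s = (n+g+δ)·k/y = MPK·k/y = capital's share 0.25.

s_gold = 0.250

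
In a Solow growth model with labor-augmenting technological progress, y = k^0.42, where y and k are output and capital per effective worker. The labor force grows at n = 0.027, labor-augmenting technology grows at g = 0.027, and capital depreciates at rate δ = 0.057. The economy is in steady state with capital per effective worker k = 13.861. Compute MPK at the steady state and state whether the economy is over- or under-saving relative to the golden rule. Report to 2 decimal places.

over-saving; MPK ≈ 0.09

Capital per effective worker breaks even when investment replaces (n + g + δ)·k; here n + g + δ = 0.111.
MPK = 0.42·k^(0.42−1) = 0.42·13.861^(-0.58) ≈ 0.0914.
MPK < 0.111, so the economy is dynamically inefficient (over-saving).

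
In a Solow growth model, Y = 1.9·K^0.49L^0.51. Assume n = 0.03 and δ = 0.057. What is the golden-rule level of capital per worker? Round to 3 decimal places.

Break-even investment rate: n + δ = 0.03 + 0.057 = 0.087.
Setting f'(k) = n+δ gives 0.49·1.9·k^(0.49−1) = 0.087, hence k_gold = (0.49·1.9/0.087)^(1/0.51) ≈ 104.3497.

k_gold ≈ 104.350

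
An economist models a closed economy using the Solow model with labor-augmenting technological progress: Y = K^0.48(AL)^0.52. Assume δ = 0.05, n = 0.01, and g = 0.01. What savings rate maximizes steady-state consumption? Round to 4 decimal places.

s_gold = 0.4800

Break-even investment rate: n + g + δ = 0.01 + 0.01 + 0.05 = 0.07.
At the golden rule MPK = n+g+δ, and in any Cobb-Douglas steady state s = (n+g+δ)·k/y = MPK·k/y = capital's share 0.48.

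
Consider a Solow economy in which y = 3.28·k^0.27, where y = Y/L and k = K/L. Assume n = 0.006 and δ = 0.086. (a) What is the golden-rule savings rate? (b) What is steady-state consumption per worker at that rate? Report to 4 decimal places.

(a) s_gold = 0.2700; (b) c_gold ≈ 5.5327

Capital per worker breaks even when investment replaces (n + δ)·k; here n + δ = 0.092.
For Cobb-Douglas, s_gold equals capital's share: s_gold = 0.27.
Golden rule sets MPK = n+δ: 0.27·3.28·k^(0.27−1) = 0.092, so k_gold = (0.27·3.28/0.092)^(1/0.73) ≈ 22.2429.
y_gold = 3.28·22.2429^0.27 ≈ 7.5791; c_gold = (1−0.27)·y_gold ≈ 5.5327.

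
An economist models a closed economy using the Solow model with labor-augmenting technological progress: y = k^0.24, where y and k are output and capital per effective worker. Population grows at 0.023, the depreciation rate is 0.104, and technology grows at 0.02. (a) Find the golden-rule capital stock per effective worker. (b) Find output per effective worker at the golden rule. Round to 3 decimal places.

(a) k_gold ≈ 1.906; (b) y_gold ≈ 1.167

n + g + δ = 0.023 + 0.02 + 0.104 = 0.147.
At the golden rule the marginal product of capital equals n+g+δ: 0.24·k^(0.24−1) = 0.147. Solving, k_gold = (0.24/0.147)^(1/0.76) ≈ 1.9060.
y_gold = 1.9060^0.24 ≈ 1.1674.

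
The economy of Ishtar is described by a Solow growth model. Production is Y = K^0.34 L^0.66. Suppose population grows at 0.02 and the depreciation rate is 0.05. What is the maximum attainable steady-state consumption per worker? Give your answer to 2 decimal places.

c_gold ≈ 1.49

The effective depreciation rate is n + δ = 0.02 + 0.05 = 0.07.
Golden rule sets MPK = n+δ: 0.34·k^(0.34−1) = 0.07, so k_gold = (0.34/0.07)^(1/0.66) ≈ 10.9641.
y_gold = 10.9641^0.34 ≈ 2.2573.
c_gold = y_gold − (n+δ)·k_gold = 2.2573 − 0.07·10.9641 ≈ 1.4898.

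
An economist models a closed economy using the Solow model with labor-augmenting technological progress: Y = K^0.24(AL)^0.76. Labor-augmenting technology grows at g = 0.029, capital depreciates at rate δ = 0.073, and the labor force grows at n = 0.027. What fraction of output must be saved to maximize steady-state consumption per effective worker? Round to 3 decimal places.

Break-even investment rate: n + g + δ = 0.027 + 0.029 + 0.073 = 0.129.
At the golden rule MPK = n+g+δ, and in any Cobb-Douglas steady state s = (n+g+δ)·k/y = MPK·k/y = capital's share 0.24.

s_gold = 0.240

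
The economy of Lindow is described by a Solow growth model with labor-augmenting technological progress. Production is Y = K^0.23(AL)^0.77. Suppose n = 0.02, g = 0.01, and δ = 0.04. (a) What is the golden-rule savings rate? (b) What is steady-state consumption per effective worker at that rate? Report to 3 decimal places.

(a) s_gold = 0.230; (b) c_gold ≈ 1.099

n + g + δ = 0.02 + 0.01 + 0.04 = 0.07.
For Cobb-Douglas, s_gold equals capital's share: s_gold = 0.23.
At the golden rule the marginal product of capital equals n+g+δ: 0.23·k^(0.23−1) = 0.07. Solving, k_gold = (0.23/0.07)^(1/0.77) ≈ 4.6876.
y_gold = 4.6876^0.23 ≈ 1.4267; c_gold = (1−0.23)·y_gold ≈ 1.0985.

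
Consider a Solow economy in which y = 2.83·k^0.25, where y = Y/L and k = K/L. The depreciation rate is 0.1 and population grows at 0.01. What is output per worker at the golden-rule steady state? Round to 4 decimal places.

y_gold ≈ 5.2630

Break-even investment rate: n + δ = 0.01 + 0.1 = 0.11.
Golden rule sets MPK = n+δ: 0.25·2.83·k^(0.25−1) = 0.11, so k_gold = (0.25·2.83/0.11)^(1/0.75) ≈ 11.9613.
Output: y_gold = 2.83·k_gold^0.25 = 2.83·11.9613^0.25 ≈ 5.2630.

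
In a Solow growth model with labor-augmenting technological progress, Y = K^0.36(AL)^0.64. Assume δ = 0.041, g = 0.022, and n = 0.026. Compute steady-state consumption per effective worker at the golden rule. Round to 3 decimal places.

c_gold ≈ 1.405

The effective depreciation rate is n + g + δ = 0.026 + 0.022 + 0.041 = 0.089.
Setting f'(k) = n+g+δ gives 0.36·k^(0.36−1) = 0.089, hence k_gold = (0.36/0.089)^(1/0.64) ≈ 8.8777.
y_gold = 8.8777^0.36 ≈ 2.1948.
c_gold = y_gold − (n+g+δ)·k_gold = 2.1948 − 0.089·8.8777 ≈ 1.4047.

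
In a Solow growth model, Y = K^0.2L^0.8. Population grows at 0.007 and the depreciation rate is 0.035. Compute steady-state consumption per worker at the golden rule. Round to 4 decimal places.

Break-even investment rate: n + δ = 0.007 + 0.035 = 0.042.
Setting f'(k) = n+δ gives 0.2·k^(0.2−1) = 0.042, hence k_gold = (0.2/0.042)^(1/0.8) ≈ 7.0344.
y_gold = 7.0344^0.2 ≈ 1.4772.
c_gold = y_gold − (n+δ)·k_gold = 1.4772 − 0.042·7.0344 ≈ 1.1818.

c_gold ≈ 1.1818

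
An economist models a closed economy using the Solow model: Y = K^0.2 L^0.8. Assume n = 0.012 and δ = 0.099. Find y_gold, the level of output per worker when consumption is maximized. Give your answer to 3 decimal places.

Capital per worker breaks even when investment replaces (n + δ)·k; here n + δ = 0.111.
At the golden rule the marginal product of capital equals n+δ: 0.2·k^(0.2−1) = 0.111. Solving, k_gold = (0.2/0.111)^(1/0.8) ≈ 2.0875.
Output: y_gold = k_gold^0.2 = 2.0875^0.2 ≈ 1.1586.

y_gold ≈ 1.159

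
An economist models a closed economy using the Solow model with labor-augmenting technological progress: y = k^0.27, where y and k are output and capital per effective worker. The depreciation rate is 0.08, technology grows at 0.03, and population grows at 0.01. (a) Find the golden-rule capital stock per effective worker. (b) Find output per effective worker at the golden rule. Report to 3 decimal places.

Break-even investment rate: n + g + δ = 0.01 + 0.03 + 0.08 = 0.12.
At the golden rule the marginal product of capital equals n+g+δ: 0.27·k^(0.27−1) = 0.12. Solving, k_gold = (0.27/0.12)^(1/0.73) ≈ 3.0370.
y_gold = 3.0370^0.27 ≈ 1.3498.

(a) k_gold ≈ 3.037; (b) y_gold ≈ 1.350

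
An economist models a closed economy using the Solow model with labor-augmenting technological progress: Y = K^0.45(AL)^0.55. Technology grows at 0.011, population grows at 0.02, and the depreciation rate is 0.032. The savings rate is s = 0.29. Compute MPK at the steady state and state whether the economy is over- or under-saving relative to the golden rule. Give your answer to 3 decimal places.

The effective depreciation rate is n + g + δ = 0.02 + 0.011 + 0.032 = 0.063.
Steady-state k*: s·k^0.45 = 0.063·k gives k* = (0.29/0.063)^(1/0.55) ≈ 16.0531.
MPK = 0.45·16.0531^(-0.55) ≈ 0.0978.
MPK > n+g+δ = 0.063, so the economy is dynamically efficient (under-saving).

under-saving; MPK ≈ 0.098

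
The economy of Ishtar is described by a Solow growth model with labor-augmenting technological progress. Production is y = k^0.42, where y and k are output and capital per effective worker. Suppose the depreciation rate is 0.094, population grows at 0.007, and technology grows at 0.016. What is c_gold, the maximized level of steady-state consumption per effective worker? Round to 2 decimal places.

Capital per effective worker breaks even when investment replaces (n + g + δ)·k; here n + g + δ = 0.117.
At the golden rule the marginal product of capital equals n+g+δ: 0.42·k^(0.42−1) = 0.117. Solving, k_gold = (0.42/0.117)^(1/0.58) ≈ 9.0574.
y_gold = 9.0574^0.42 ≈ 2.5231.
c_gold = y_gold − (n+g+δ)·k_gold = 2.5231 − 0.117·9.0574 ≈ 1.4634.

c_gold ≈ 1.46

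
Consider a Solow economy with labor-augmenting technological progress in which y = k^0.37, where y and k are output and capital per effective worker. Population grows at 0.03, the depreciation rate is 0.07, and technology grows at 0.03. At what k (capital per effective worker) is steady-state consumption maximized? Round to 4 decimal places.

k_gold ≈ 5.2607

n + g + δ = 0.03 + 0.03 + 0.07 = 0.13.
Maximizing c = f(k) − (n+g+δ)·k gives f'(k) = n+g+δ, i.e. 0.37·k^(0.37−1) = 0.13, so k_gold = (0.37/0.13)^(1/0.63) ≈ 5.2607.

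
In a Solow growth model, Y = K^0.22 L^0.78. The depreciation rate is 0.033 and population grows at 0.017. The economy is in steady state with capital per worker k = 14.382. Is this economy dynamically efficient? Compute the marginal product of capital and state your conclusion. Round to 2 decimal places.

The effective depreciation rate is n + δ = 0.017 + 0.033 = 0.05.
MPK = 0.22·k^(0.22−1) = 0.22·14.382^(-0.78) ≈ 0.0275.
MPK < 0.05, so the economy is dynamically inefficient (over-saving).

dynamically inefficient; MPK ≈ 0.03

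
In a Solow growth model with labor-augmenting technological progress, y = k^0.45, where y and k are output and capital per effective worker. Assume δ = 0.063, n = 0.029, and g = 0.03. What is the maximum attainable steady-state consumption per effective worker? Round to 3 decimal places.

c_gold ≈ 1.600

n + g + δ = 0.029 + 0.03 + 0.063 = 0.122.
Maximizing c = f(k) − (n+g+δ)·k gives f'(k) = n+g+δ, i.e. 0.45·k^(0.45−1) = 0.122, so k_gold = (0.45/0.122)^(1/0.55) ≈ 10.7310.
y_gold = 10.7310^0.45 ≈ 2.9093.
c_gold = y_gold − (n+g+δ)·k_gold = 2.9093 − 0.122·10.7310 ≈ 1.6001.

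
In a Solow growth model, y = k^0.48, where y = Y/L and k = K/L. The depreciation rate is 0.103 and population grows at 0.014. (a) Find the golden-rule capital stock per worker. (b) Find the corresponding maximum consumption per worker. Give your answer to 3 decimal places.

(a) k_gold ≈ 15.099; (b) c_gold ≈ 1.914

Capital per worker breaks even when investment replaces (n + δ)·k; here n + δ = 0.117.
Setting f'(k) = n+δ gives 0.48·k^(0.48−1) = 0.117, hence k_gold = (0.48/0.117)^(1/0.52) ≈ 15.0992.
y_gold = 15.0992^0.48 ≈ 3.6804; c_gold = y_gold − 0.117·k_gold ≈ 1.9138.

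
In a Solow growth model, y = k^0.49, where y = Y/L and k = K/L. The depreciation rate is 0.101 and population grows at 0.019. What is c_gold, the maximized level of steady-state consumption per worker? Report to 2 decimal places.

c_gold ≈ 1.97

Capital per worker breaks even when investment replaces (n + δ)·k; here n + δ = 0.12.
At the golden rule the marginal product of capital equals n+δ: 0.49·k^(0.49−1) = 0.12. Solving, k_gold = (0.49/0.12)^(1/0.51) ≈ 15.7786.
y_gold = 15.7786^0.49 ≈ 3.8641.
c_gold = y_gold − (n+δ)·k_gold = 3.8641 − 0.12·15.7786 ≈ 1.9707.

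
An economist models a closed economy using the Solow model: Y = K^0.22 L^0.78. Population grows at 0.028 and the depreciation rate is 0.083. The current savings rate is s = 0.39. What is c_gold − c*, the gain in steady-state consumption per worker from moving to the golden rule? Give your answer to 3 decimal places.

The effective depreciation rate is n + δ = 0.028 + 0.083 = 0.111.
Current steady state (s = 0.39): k* = (0.39/0.111)^(1/0.78) ≈ 5.0081, y* = 5.0081^0.22 ≈ 1.4254, c* = (1−0.39)·1.4254 ≈ 0.8695.
At the golden rule the marginal product of capital equals n+δ: 0.22·k^(0.22−1) = 0.111. Solving, k_gold = (0.22/0.111)^(1/0.78) ≈ 2.4038.
y_gold = 2.4038^0.22 ≈ 1.2128, c_gold = y_gold − 0.111·k_gold ≈ 0.9460.
Gain: Δc = 0.9460 − 0.8695 ≈ 0.0765.

Δc ≈ 0.077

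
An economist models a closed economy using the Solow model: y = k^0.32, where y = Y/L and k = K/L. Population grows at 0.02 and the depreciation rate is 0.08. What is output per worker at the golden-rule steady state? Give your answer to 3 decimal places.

The effective depreciation rate is n + δ = 0.02 + 0.08 = 0.1.
Maximizing c = f(k) − (n+δ)·k gives f'(k) = n+δ, i.e. 0.32·k^(0.32−1) = 0.1, so k_gold = (0.32/0.1)^(1/0.68) ≈ 5.5318.
Output: y_gold = k_gold^0.32 = 5.5318^0.32 ≈ 1.7287.

y_gold ≈ 1.729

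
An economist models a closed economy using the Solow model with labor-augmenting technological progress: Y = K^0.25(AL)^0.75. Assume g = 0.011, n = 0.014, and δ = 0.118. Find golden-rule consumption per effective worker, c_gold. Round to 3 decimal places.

c_gold ≈ 0.904

The effective depreciation rate is n + g + δ = 0.014 + 0.011 + 0.118 = 0.143.
Maximizing c = f(k) − (n+g+δ)·k gives f'(k) = n+g+δ, i.e. 0.25·k^(0.25−1) = 0.143, so k_gold = (0.25/0.143)^(1/0.75) ≈ 2.1061.
y_gold = 2.1061^0.25 ≈ 1.2047.
c_gold = y_gold − (n+g+δ)·k_gold = 1.2047 − 0.143·2.1061 ≈ 0.9035.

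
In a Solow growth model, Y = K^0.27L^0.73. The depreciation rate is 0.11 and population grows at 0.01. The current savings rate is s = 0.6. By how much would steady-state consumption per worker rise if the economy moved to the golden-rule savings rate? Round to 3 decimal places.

n + δ = 0.01 + 0.11 = 0.12.
Current steady state (s = 0.6): k* = (0.6/0.12)^(1/0.73) ≈ 9.0676, y* = 9.0676^0.27 ≈ 1.8135, c* = (1−0.6)·1.8135 ≈ 0.7254.
Golden rule sets MPK = n+δ: 0.27·k^(0.27−1) = 0.12, so k_gold = (0.27/0.12)^(1/0.73) ≈ 3.0370.
y_gold = 3.0370^0.27 ≈ 1.3498, c_gold = y_gold − 0.12·k_gold ≈ 0.9853.
Gain: Δc = 0.9853 − 0.7254 ≈ 0.2599.

Δc ≈ 0.260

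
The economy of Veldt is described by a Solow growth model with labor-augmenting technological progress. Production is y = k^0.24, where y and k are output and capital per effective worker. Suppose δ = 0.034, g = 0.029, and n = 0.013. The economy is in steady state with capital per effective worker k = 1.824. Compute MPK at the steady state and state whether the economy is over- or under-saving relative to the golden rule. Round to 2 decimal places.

Break-even investment rate: n + g + δ = 0.013 + 0.029 + 0.034 = 0.076.
MPK = 0.24·k^(0.24−1) = 0.24·1.824^(-0.76) ≈ 0.1520.
MPK > 0.076, so the economy is dynamically efficient (under-saving).

under-saving; MPK ≈ 0.15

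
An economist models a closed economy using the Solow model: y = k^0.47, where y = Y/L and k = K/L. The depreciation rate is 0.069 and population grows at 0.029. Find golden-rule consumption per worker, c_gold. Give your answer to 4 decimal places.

n + δ = 0.029 + 0.069 = 0.098.
Setting f'(k) = n+δ gives 0.47·k^(0.47−1) = 0.098, hence k_gold = (0.47/0.098)^(1/0.53) ≈ 19.2603.
y_gold = 19.2603^0.47 ≈ 4.0160.
c_gold = y_gold − (n+δ)·k_gold = 4.0160 − 0.098·19.2603 ≈ 2.1285.

c_gold ≈ 2.1285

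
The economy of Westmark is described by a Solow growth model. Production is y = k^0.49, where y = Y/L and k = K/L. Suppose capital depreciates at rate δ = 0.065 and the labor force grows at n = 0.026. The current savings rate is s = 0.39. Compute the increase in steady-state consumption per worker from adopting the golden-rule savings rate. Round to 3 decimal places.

Break-even investment rate: n + δ = 0.026 + 0.065 = 0.091.
Current steady state (s = 0.39): k* = (0.39/0.091)^(1/0.51) ≈ 17.3485, y* = 17.3485^0.49 ≈ 4.0480, c* = (1−0.39)·4.0480 ≈ 2.4693.
Maximizing c = f(k) − (n+δ)·k gives f'(k) = n+δ, i.e. 0.49·k^(0.49−1) = 0.091, so k_gold = (0.49/0.091)^(1/0.51) ≈ 27.1417.
y_gold = 27.1417^0.49 ≈ 5.0406, c_gold = y_gold − 0.091·k_gold ≈ 2.5707.
Gain: Δc = 2.5707 − 2.4693 ≈ 0.1014.

Δc ≈ 0.101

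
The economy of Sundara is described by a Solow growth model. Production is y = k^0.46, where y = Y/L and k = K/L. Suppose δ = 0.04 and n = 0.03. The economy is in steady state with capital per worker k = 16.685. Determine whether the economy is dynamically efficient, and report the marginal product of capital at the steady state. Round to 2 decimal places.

n + δ = 0.03 + 0.04 = 0.07.
MPK = 0.46·k^(0.46−1) = 0.46·16.685^(-0.54) ≈ 0.1006.
MPK > 0.07, so the economy is dynamically efficient (under-saving).

dynamically efficient; MPK ≈ 0.10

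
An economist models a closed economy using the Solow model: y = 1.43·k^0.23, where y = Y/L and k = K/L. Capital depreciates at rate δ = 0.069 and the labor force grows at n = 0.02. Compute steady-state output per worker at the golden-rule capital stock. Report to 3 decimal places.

y_gold ≈ 2.113

Break-even investment rate: n + δ = 0.02 + 0.069 = 0.089.
Golden rule sets MPK = n+δ: 0.23·1.43·k^(0.23−1) = 0.089, so k_gold = (0.23·1.43/0.089)^(1/0.77) ≈ 5.4606.
Output: y_gold = 1.43·k_gold^0.23 = 1.43·5.4606^0.23 ≈ 2.1130.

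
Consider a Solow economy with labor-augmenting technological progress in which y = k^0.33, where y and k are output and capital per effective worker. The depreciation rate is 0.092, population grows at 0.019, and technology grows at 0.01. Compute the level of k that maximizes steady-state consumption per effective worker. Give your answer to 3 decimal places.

k_gold ≈ 4.470

n + g + δ = 0.019 + 0.01 + 0.092 = 0.121.
At the golden rule the marginal product of capital equals n+g+δ: 0.33·k^(0.33−1) = 0.121. Solving, k_gold = (0.33/0.121)^(1/0.67) ≈ 4.4703.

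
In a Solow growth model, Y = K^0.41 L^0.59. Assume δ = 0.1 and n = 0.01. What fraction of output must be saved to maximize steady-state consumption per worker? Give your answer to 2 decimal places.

s_gold = 0.41

The effective depreciation rate is n + δ = 0.01 + 0.1 = 0.11.
At the golden rule MPK = n+δ, and in any Cobb-Douglas steady state s = (n+δ)·k/y = MPK·k/y = capital's share 0.41.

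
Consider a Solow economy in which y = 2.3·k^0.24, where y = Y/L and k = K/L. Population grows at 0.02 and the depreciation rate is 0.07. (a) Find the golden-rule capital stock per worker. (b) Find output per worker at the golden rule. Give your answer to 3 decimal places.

Capital per worker breaks even when investment replaces (n + δ)·k; here n + δ = 0.09.
Maximizing c = f(k) − (n+δ)·k gives f'(k) = n+δ, i.e. 0.24·2.3·k^(0.24−1) = 0.09, so k_gold = (0.24·2.3/0.09)^(1/0.76) ≈ 10.8753.
y_gold = 2.3·10.8753^0.24 ≈ 4.0783.

(a) k_gold ≈ 10.875; (b) y_gold ≈ 4.078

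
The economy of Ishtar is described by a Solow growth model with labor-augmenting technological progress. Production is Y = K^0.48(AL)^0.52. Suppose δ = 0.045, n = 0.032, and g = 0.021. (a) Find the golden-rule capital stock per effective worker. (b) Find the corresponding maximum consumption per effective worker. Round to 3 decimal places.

n + g + δ = 0.032 + 0.021 + 0.045 = 0.098.
At the golden rule the marginal product of capital equals n+g+δ: 0.48·k^(0.48−1) = 0.098. Solving, k_gold = (0.48/0.098)^(1/0.52) ≈ 21.2301.
y_gold = 21.2301^0.48 ≈ 4.3345; c_gold = y_gold − 0.098·k_gold ≈ 2.2539.

(a) k_gold ≈ 21.230; (b) c_gold ≈ 2.254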